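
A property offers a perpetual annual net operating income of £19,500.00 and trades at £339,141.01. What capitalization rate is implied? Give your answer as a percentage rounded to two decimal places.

P = C/r ⇒ r = C/P = £19,500.00/£339,141.01 = 0.057498

5.75%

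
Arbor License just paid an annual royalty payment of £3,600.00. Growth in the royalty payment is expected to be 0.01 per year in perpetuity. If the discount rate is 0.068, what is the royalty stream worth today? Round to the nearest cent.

£62689.66

D₁ = D₀ × (1 + g) = £3,600.00 × 1.01 = £3,636.0000
Growing perpetuity: P = D₁ / (r − g) = £3,636.0000 / (0.068 − 0.01) = £62,689.66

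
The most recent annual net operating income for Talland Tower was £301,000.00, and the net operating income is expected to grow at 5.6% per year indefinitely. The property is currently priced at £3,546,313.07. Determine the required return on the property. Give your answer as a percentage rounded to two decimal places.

14.56%

D₁ = £301,000.00 × 1.056 = £317,856.0000
P = D₁/(r − g) ⇒ r = D₁/P + g = £317,856.0000/£3,546,313.07 + 0.056 = 0.089630 + 0.056 = 0.145630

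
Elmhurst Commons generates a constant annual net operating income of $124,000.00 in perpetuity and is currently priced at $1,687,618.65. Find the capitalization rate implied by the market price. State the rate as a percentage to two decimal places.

P = C/r ⇒ r = C/P = $124,000.00/$1,687,618.65 = 0.073476

7.35%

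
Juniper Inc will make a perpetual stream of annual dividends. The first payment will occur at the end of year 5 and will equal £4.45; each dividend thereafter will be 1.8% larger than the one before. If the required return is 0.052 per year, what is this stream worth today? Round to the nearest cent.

£106.86

Value at end of year 4: C₁ / (r − g) = £4.45 / (0.052 − 0.018) = £130.8824
Discount to today: PV = £130.8824 / (1 + 0.052)^4 = £130.8824 / 1.224794 = £106.86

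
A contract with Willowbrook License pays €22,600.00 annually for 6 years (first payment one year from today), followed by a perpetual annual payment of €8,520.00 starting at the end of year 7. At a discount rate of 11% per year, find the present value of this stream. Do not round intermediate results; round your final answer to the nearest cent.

PV of 6-year annuity: €22,600.00 × [1 − (1+0.11)^−6] / 0.11 = 95610.15549
Perpetuity value at year 6: €8,520.00 / 0.11 = 77454.54545
PV of perpetuity: 77454.54545 / (1+0.11)^6 = 41410.36294
Total PV = 95610.15549 + 41410.36294 = 137020.51844

€137020.52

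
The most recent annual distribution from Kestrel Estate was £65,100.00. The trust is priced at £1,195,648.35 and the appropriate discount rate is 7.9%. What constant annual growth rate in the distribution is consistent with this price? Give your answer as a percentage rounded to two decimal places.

P = D₀(1+g)/(r−g) ⇒ P(r−g) = D₀(1+g) ⇒ g(P+D₀) = P·r − D₀
g = (P·r − D₀)/(P + D₀) = (£1,195,648.35×0.079 − £65,100.00) / (£1,195,648.35 + £65,100.00) = 0.023285

2.33%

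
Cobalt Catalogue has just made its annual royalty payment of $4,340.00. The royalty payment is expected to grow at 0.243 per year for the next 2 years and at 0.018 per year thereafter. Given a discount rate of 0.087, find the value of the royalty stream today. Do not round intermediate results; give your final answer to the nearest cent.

$94366.11

D_1 = 5394.62000
D_2 = 6705.51266
Terminal value at year 2: TV = D_2×(1+g_2)/(r−g_2) = 6826.21189/0.069 = 98930.60707
P_0 = D_1/(1+r)^1 + D_2/(1+r)^2 + TV/(1+r)^2
    = 4962.85189 + 5675.09190 + 83728.16744 = 94366.11122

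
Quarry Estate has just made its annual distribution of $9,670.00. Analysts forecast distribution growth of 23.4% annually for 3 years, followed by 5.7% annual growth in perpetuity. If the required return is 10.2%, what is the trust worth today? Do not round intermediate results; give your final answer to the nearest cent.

$355457.15

D_1 = 11932.78000
D_2 = 14725.05052
D_3 = 18170.71234
Terminal value at year 3: TV = D_3×(1+g_2)/(r−g_2) = 19206.44295/0.045 = 426809.84323
P_0 = D_1/(1+r)^1 + D_2/(1+r)^2 + D_3/(1+r)^3 + TV/(1+r)^3
    = 10828.29401 + 12125.33104 + 13577.73004 + 318925.79234 = 355457.14743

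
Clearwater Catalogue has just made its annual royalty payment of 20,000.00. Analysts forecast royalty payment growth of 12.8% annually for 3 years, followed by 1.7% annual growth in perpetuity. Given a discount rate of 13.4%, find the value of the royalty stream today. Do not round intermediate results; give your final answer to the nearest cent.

D_1 = 22560.00000
D_2 = 25447.68000
D_3 = 28704.98304
Terminal value at year 3: TV = D_3×(1+g_2)/(r−g_2) = 29192.96775/0.117 = 249512.54489
P_0 = D_1/(1+r)^1 + D_2/(1+r)^2 + D_3/(1+r)^3 + TV/(1+r)^3
    = 19894.17989 + 19788.91968 + 19684.21640 + 171101.26567 = 230468.58165

230468.58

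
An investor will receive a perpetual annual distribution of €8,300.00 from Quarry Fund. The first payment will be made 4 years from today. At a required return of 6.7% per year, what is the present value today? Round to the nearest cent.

€101978.83

Value at end of year 3: C / r = €8,300.00 / 0.067 = €123,880.5970
Discount to today: PV = €123,880.5970 / (1 + 0.067)^3 = €123,880.5970 / 1.214768 = €101,978.83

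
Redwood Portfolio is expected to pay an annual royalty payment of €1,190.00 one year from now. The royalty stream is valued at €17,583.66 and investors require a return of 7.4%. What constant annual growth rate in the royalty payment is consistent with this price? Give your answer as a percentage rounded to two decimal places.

P = D₁/(r−g) ⇒ g = r − D₁/P = 0.074 − €1,190.00/€17,583.66 = 0.006324

0.63%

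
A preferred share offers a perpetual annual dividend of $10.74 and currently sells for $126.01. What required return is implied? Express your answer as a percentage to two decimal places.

P = C/r ⇒ r = C/P = $10.74/$126.01 = 0.085231

8.52%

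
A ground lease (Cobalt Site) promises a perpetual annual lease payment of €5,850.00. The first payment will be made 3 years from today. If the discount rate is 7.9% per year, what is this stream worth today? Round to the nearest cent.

€63604.21

Value at end of year 2: C / r = €5,850.00 / 0.079 = €74,050.6329
Discount to today: PV = €74,050.6329 / (1 + 0.079)^2 = €74,050.6329 / 1.164241 = €63,604.21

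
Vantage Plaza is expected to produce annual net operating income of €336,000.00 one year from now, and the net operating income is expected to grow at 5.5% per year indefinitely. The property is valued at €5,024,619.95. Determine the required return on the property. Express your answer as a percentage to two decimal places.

P = D₁/(r − g) ⇒ r = D₁/P + g = €336,000.0000/€5,024,619.95 + 0.055 = 0.066871 + 0.055 = 0.121871

12.19%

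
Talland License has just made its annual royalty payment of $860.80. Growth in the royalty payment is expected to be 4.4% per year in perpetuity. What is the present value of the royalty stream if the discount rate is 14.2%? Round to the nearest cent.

D₁ = D₀ × (1 + g) = $860.80 × 1.044 = $898.6752
Growing perpetuity: P = D₁ / (r − g) = $898.6752 / (0.142 − 0.044) = $9,170.16

$9170.16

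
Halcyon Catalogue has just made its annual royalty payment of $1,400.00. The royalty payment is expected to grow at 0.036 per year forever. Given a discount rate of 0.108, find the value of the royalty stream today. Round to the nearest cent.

D₁ = D₀ × (1 + g) = $1,400.00 × 1.036 = $1,450.4000
Growing perpetuity: P = D₁ / (r − g) = $1,450.4000 / (0.108 − 0.036) = $20,144.44

$20144.44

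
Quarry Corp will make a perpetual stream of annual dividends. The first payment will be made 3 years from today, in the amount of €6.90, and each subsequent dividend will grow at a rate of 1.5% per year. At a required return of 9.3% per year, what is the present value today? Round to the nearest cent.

Value at end of year 2: C₁ / (r − g) = €6.90 / (0.093 − 0.015) = €88.4615
Discount to today: PV = €88.4615 / (1 + 0.093)^2 = €88.4615 / 1.194649 = €74.05

€74.05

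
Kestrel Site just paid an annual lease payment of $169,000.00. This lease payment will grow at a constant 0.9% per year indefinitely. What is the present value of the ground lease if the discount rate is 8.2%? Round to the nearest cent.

D₁ = D₀ × (1 + g) = $169,000.00 × 1.009 = $170,521.0000
Growing perpetuity: P = D₁ / (r − g) = $170,521.0000 / (0.082 − 0.009) = $2,335,904.11

$2335904.11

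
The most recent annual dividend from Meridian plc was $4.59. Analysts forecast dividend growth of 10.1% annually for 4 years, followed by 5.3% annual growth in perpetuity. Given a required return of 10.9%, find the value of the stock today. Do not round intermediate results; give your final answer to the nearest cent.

D_1 = 5.05359
D_2 = 5.56400
D_3 = 6.12597
D_4 = 6.74469
Terminal value at year 4: TV = D_4×(1+g_2)/(r−g_2) = 7.10216/0.056 = 126.82425
P_0 = D_1/(1+r)^1 + D_2/(1+r)^2 + D_3/(1+r)^3 + D_4/(1+r)^4 + TV/(1+r)^4
    = 4.55689 + 4.52402 + 4.49138 + 4.45898 + 83.84480 = 101.87607

$101.88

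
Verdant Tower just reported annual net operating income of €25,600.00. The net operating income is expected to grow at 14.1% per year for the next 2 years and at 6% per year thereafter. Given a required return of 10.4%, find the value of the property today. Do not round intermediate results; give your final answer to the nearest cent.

D_1 = 29209.60000
D_2 = 33328.15360
Terminal value at year 2: TV = D_2×(1+g_2)/(r−g_2) = 35327.84282/0.044 = 802905.51855
P_0 = D_1/(1+r)^1 + D_2/(1+r)^2 + TV/(1+r)^2
    = 26457.97101 + 27344.69649 + 658758.59732 = 712561.26482

€712561.26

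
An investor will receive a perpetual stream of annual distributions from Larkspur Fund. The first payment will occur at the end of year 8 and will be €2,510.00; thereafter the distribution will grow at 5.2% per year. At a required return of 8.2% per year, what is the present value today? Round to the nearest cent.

€48190.52

Value at end of year 7: C₁ / (r − g) = €2,510.00 / (0.082 − 0.052) = €83,666.6667
Discount to today: PV = €83,666.6667 / (1 + 0.082)^7 = €83,666.6667 / 1.736164 = €48,190.52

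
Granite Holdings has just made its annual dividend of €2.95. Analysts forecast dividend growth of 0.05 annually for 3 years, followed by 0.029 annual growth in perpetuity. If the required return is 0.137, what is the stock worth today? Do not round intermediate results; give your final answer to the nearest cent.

€29.70

D_1 = 3.09750
D_2 = 3.25237
D_3 = 3.41499
Terminal value at year 3: TV = D_3×(1+g_2)/(r−g_2) = 3.51403/0.108 = 32.53730
P_0 = D_1/(1+r)^1 + D_2/(1+r)^2 + D_3/(1+r)^3 + TV/(1+r)^3
    = 2.72427 + 2.51582 + 2.32332 + 22.13605 = 29.69946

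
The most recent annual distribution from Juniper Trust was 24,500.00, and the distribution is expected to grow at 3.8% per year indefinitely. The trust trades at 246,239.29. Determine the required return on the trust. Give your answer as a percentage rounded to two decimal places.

D₁ = 24,500.00 × 1.038 = 25,431.0000
P = D₁/(r − g) ⇒ r = D₁/P + g = 25,431.0000/246,239.29 + 0.038 = 0.103278 + 0.038 = 0.141278

14.13%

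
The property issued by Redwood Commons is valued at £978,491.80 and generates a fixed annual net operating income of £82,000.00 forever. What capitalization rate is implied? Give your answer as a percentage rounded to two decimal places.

P = C/r ⇒ r = C/P = £82,000.00/£978,491.80 = 0.083802

8.38%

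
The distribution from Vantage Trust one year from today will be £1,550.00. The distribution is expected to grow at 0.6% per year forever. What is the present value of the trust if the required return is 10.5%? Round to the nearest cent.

Growing perpetuity: P = D₁ / (r − g) = £1,550.0000 / (0.105 − 0.006) = £15,656.57

£15656.57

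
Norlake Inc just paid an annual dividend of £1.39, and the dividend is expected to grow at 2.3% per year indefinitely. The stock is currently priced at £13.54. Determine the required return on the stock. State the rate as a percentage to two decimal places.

12.80%

D₁ = £1.39 × 1.023 = £1.4220
P = D₁/(r − g) ⇒ r = D₁/P + g = £1.4220/£13.54 + 0.023 = 0.105020 + 0.023 = 0.128020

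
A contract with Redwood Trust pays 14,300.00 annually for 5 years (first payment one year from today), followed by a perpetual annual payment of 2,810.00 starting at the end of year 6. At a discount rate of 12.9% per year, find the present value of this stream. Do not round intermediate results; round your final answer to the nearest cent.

62294.73

PV of 5-year annuity: 14,300.00 × [1 − (1+0.129)^−5] / 0.129 = 50419.37036
Perpetuity value at year 5: 2,810.00 / 0.129 = 21782.94574
PV of perpetuity: 21782.94574 / (1+0.129)^5 = 11875.36317
Total PV = 50419.37036 + 11875.36317 = 62294.73353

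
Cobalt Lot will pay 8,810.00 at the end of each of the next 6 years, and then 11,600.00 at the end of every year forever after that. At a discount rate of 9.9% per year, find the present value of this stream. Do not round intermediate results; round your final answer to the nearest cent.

104984.85

PV of 6-year annuity: 8,810.00 × [1 − (1+0.099)^−6] / 0.099 = 38482.55172
Perpetuity value at year 6: 11,600.00 / 0.099 = 117171.71717
PV of perpetuity: 117171.71717 / (1+0.099)^6 = 66502.29607
Total PV = 38482.55172 + 66502.29607 = 104984.84779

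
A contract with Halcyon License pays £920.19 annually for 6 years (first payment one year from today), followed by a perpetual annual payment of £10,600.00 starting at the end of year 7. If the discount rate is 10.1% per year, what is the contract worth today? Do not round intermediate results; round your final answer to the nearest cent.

£62915.66

PV of 6-year annuity: £920.19 × [1 − (1+0.101)^−6] / 0.101 = 3995.95009
Perpetuity value at year 6: £10,600.00 / 0.101 = 104950.49505
PV of perpetuity: 104950.49505 / (1+0.101)^6 = 58919.70689
Total PV = 3995.95009 + 58919.70689 = 62915.65698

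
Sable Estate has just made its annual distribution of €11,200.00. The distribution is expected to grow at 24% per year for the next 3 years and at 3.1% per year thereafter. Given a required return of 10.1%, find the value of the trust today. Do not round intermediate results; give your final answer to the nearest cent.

D_1 = 13888.00000
D_2 = 17221.12000
D_3 = 21354.18880
Terminal value at year 3: TV = D_3×(1+g_2)/(r−g_2) = 22016.16865/0.07 = 314516.69504
P_0 = D_1/(1+r)^1 + D_2/(1+r)^2 + D_3/(1+r)^3 + TV/(1+r)^3
    = 12613.98728 + 14206.48886 + 16000.04195 + 235657.76068 = 278478.27877

€278478.28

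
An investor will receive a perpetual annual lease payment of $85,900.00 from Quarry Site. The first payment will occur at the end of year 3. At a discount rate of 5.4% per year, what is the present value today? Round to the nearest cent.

Value at end of year 2: C / r = $85,900.00 / 0.054 = $1,590,740.7407
Discount to today: PV = $1,590,740.7407 / (1 + 0.054)^2 = $1,590,740.7407 / 1.110916 = $1,431,918.11

$1431918.11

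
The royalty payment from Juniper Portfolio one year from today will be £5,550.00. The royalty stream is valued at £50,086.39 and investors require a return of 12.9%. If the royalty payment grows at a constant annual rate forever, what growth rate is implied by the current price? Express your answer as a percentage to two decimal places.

P = D₁/(r−g) ⇒ g = r − D₁/P = 0.129 − £5,550.00/£50,086.39 = 0.018191

1.82%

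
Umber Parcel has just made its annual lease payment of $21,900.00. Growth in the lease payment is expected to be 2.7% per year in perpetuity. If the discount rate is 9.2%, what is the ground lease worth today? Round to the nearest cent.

$346020.00

D₁ = D₀ × (1 + g) = $21,900.00 × 1.027 = $22,491.3000
Growing perpetuity: P = D₁ / (r − g) = $22,491.3000 / (0.092 − 0.027) = $346,020.00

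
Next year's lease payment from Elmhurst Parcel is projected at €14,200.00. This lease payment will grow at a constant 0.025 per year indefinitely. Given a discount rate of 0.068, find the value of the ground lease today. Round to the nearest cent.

€330232.56

Growing perpetuity: P = D₁ / (r − g) = €14,200.0000 / (0.068 − 0.025) = €330,232.56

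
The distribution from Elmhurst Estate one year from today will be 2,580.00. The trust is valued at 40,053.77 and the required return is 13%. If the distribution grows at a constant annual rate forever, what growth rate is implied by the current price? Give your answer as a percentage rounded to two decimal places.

6.56%

P = D₁/(r−g) ⇒ g = r − D₁/P = 0.13 − 2,580.00/40,053.77 = 0.065587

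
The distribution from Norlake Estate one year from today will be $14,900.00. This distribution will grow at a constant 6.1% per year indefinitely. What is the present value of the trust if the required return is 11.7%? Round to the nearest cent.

$266071.43

Growing perpetuity: P = D₁ / (r − g) = $14,900.0000 / (0.117 − 0.061) = $266,071.43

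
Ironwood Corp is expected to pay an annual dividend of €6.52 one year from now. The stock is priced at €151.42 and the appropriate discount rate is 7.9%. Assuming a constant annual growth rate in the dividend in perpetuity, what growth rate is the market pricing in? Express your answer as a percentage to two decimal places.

P = D₁/(r−g) ⇒ g = r − D₁/P = 0.079 − €6.52/€151.42 = 0.035941

3.59%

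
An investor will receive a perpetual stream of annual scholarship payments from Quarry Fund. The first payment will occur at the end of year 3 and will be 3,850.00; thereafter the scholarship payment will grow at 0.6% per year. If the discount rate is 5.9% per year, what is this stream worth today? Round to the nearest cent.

Value at end of year 2: C₁ / (r − g) = 3,850.00 / (0.059 − 0.006) = 72,641.5094
Discount to today: PV = 72,641.5094 / (1 + 0.059)^2 = 72,641.5094 / 1.121481 = 64,772.84

64772.84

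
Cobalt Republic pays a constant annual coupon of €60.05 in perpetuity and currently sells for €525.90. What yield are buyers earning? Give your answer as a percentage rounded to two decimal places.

11.42%

P = C/r ⇒ r = C/P = €60.05/€525.90 = 0.114185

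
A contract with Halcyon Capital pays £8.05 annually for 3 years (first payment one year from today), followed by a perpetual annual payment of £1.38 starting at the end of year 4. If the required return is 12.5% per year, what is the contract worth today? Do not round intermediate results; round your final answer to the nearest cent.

PV of 3-year annuity: £8.05 × [1 − (1+0.125)^−3] / 0.125 = 19.16982
Perpetuity value at year 3: £1.38 / 0.125 = 11.04000
PV of perpetuity: 11.04000 / (1+0.125)^3 = 7.75374
Total PV = 19.16982 + 7.75374 = 26.92357

£26.92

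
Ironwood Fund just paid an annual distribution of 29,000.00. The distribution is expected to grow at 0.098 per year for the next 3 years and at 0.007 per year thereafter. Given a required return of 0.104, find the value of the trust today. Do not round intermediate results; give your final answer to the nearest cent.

382237.64

D_1 = 31842.00000
D_2 = 34962.51600
D_3 = 38388.84257
Terminal value at year 3: TV = D_3×(1+g_2)/(r−g_2) = 38657.56447/0.097 = 398531.59243
P_0 = D_1/(1+r)^1 + D_2/(1+r)^2 + D_3/(1+r)^3 + TV/(1+r)^3
    = 28842.39130 + 28685.63918 + 28529.73896 + 296179.86740 = 382237.63684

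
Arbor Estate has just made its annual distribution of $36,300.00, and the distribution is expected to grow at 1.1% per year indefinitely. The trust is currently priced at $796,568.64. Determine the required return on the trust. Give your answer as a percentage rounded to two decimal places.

D₁ = $36,300.00 × 1.011 = $36,699.3000
P = D₁/(r − g) ⇒ r = D₁/P + g = $36,699.3000/$796,568.64 + 0.011 = 0.046072 + 0.011 = 0.057072

5.71%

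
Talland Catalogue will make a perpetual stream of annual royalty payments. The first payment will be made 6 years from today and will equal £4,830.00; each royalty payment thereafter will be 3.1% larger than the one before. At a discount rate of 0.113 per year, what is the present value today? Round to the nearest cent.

£34487.16

Value at end of year 5: C₁ / (r − g) = £4,830.00 / (0.113 − 0.031) = £58,902.4390
Discount to today: PV = £58,902.4390 / (1 + 0.113)^5 = £58,902.4390 / 1.707953 = £34,487.16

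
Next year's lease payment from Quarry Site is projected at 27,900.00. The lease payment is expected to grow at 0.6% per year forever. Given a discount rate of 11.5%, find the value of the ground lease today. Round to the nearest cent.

Growing perpetuity: P = D₁ / (r − g) = 27,900.0000 / (0.115 − 0.006) = 255,963.30

255963.30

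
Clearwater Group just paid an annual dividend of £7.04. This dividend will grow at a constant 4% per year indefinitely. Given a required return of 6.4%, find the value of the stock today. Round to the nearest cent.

D₁ = D₀ × (1 + g) = £7.04 × 1.04 = £7.3216
Growing perpetuity: P = D₁ / (r − g) = £7.3216 / (0.064 − 0.04) = £305.07

£305.07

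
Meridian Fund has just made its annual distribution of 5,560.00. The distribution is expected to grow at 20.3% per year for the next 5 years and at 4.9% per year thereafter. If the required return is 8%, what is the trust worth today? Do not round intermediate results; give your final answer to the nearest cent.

D_1 = 6688.68000
D_2 = 8046.48204
D_3 = 9679.91789
D_4 = 11644.94123
D_5 = 14008.86430
Terminal value at year 5: TV = D_5×(1+g_2)/(r−g_2) = 14695.29865/0.031 = 474041.89181
P_0 = D_1/(1+r)^1 + D_2/(1+r)^2 + D_3/(1+r)^3 + D_4/(1+r)^4 + D_5/(1+r)^5 + TV/(1+r)^5
    = 6193.22222 + 6898.56142 + 7684.23091 + 8559.37944 + 9534.19765 + 322624.94626 = 361494.53790

361494.54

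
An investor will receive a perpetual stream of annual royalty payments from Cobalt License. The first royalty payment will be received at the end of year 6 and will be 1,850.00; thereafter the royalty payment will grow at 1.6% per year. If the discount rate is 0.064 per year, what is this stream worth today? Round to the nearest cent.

Value at end of year 5: C₁ / (r − g) = 1,850.00 / (0.064 − 0.016) = 38,541.6667
Discount to today: PV = 38,541.6667 / (1 + 0.064)^5 = 38,541.6667 / 1.363666 = 28,263.27

28263.27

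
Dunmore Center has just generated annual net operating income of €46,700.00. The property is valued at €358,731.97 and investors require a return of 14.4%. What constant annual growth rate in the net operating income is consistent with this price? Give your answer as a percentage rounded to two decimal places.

1.22%

P = D₀(1+g)/(r−g) ⇒ P(r−g) = D₀(1+g) ⇒ g(P+D₀) = P·r − D₀
g = (P·r − D₀)/(P + D₀) = (€358,731.97×0.144 − €46,700.00) / (€358,731.97 + €46,700.00) = 0.012227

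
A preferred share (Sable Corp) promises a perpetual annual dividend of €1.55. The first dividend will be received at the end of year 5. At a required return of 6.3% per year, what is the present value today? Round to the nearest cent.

€19.27

Value at end of year 4: C / r = €1.55 / 0.063 = €24.6032
Discount to today: PV = €24.6032 / (1 + 0.063)^4 = €24.6032 / 1.276830 = €19.27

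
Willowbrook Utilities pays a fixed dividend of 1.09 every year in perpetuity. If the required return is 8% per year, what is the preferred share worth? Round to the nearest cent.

13.63

Level perpetuity: PV = C / r = 1.09 / 0.08 = 13.63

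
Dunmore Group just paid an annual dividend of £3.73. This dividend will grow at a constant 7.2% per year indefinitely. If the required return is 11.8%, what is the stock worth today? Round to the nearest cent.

£86.93

D₁ = D₀ × (1 + g) = £3.73 × 1.072 = £3.9986
Growing perpetuity: P = D₁ / (r − g) = £3.9986 / (0.118 − 0.072) = £86.93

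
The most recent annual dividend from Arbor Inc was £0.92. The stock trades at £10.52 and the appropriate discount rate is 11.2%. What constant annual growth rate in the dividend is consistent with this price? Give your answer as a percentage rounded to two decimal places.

P = D₀(1+g)/(r−g) ⇒ P(r−g) = D₀(1+g) ⇒ g(P+D₀) = P·r − D₀
g = (P·r − D₀)/(P + D₀) = (£10.52×0.112 − £0.92) / (£10.52 + £0.92) = 0.022573

2.26%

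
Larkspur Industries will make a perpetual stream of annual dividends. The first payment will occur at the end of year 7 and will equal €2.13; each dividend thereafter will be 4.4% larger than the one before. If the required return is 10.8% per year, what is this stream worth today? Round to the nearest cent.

Value at end of year 6: C₁ / (r − g) = €2.13 / (0.108 − 0.044) = €33.2813
Discount to today: PV = €33.2813 / (1 + 0.108)^6 = €33.2813 / 1.850285 = €17.99

€17.99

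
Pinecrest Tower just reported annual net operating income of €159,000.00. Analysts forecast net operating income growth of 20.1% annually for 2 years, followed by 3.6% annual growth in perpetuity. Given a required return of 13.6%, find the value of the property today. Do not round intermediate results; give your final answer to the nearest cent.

D_1 = 190959.00000
D_2 = 229341.75900
Terminal value at year 2: TV = D_2×(1+g_2)/(r−g_2) = 237598.06232/0.1 = 2375980.62324
P_0 = D_1/(1+r)^1 + D_2/(1+r)^2 + TV/(1+r)^2
    = 168097.71127 + 177715.97820 + 1841137.53413 = 2186951.22359

€2186951.22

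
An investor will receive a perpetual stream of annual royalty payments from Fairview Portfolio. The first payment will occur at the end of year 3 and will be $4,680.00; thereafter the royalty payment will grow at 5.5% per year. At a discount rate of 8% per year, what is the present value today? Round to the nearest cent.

$160493.83

Value at end of year 2: C₁ / (r − g) = $4,680.00 / (0.08 − 0.055) = $187,200.0000
Discount to today: PV = $187,200.0000 / (1 + 0.08)^2 = $187,200.0000 / 1.166400 = $160,493.83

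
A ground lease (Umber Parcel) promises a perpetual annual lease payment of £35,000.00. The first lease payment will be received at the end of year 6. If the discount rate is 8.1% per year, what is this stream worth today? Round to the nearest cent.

£292721.46

Value at end of year 5: C / r = £35,000.00 / 0.081 = £432,098.7654
Discount to today: PV = £432,098.7654 / (1 + 0.081)^5 = £432,098.7654 / 1.476143 = £292,721.46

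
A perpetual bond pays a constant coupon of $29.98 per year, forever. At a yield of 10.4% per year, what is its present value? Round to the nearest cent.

Level perpetuity: PV = C / r = $29.98 / 0.104 = $288.27

$288.27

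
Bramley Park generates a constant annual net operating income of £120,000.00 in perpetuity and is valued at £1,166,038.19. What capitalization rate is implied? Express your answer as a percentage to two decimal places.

P = C/r ⇒ r = C/P = £120,000.00/£1,166,038.19 = 0.102913

10.29%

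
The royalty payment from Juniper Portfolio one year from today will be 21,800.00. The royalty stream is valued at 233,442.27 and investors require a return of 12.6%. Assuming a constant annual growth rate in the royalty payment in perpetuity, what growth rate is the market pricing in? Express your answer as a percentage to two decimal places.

P = D₁/(r−g) ⇒ g = r − D₁/P = 0.126 − 21,800.00/233,442.27 = 0.032615

3.26%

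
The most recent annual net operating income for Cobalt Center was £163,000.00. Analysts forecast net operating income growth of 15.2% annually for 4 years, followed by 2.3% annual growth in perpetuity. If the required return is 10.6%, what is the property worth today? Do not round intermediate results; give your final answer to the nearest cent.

D_1 = 187776.00000
D_2 = 216317.95200
D_3 = 249198.28070
D_4 = 287076.41937
Terminal value at year 4: TV = D_4×(1+g_2)/(r−g_2) = 293679.17702/0.083 = 3538303.33755
P_0 = D_1/(1+r)^1 + D_2/(1+r)^2 + D_3/(1+r)^3 + D_4/(1+r)^4 + TV/(1+r)^4
    = 169779.38517 + 176840.73392 + 184195.77349 + 191856.71886 + 2364691.84811 = 3087364.45956

£3087364.46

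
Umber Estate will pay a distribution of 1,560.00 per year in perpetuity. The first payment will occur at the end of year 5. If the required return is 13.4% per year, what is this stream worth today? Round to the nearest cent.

Value at end of year 4: C / r = 1,560.00 / 0.134 = 11,641.7910
Discount to today: PV = 11,641.7910 / (1 + 0.134)^4 = 11,641.7910 / 1.653683 = 7,039.92

7039.92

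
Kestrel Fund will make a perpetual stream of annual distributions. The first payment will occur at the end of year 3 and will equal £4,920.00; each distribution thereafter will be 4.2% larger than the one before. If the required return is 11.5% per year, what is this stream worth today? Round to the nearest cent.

£54211.64

Value at end of year 2: C₁ / (r − g) = £4,920.00 / (0.115 − 0.042) = £67,397.2603
Discount to today: PV = £67,397.2603 / (1 + 0.115)^2 = £67,397.2603 / 1.243225 = £54,211.64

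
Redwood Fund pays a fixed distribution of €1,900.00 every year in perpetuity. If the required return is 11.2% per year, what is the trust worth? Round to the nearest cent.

Level perpetuity: PV = C / r = €1,900.00 / 0.112 = €16,964.29

€16964.29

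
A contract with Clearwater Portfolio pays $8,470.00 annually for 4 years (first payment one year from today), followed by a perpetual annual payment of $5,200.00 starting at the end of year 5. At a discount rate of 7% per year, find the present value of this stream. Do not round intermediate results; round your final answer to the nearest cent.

PV of 4-year annuity: $8,470.00 × [1 − (1+0.07)^−4] / 0.07 = 28689.67934
Perpetuity value at year 4: $5,200.00 / 0.07 = 74285.71429
PV of perpetuity: 74285.71429 / (1+0.07)^4 = 56672.21575
Total PV = 28689.67934 + 56672.21575 = 85361.89509

$85361.90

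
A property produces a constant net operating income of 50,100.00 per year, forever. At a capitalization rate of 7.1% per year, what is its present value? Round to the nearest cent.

705633.80

Level perpetuity: PV = C / r = 50,100.00 / 0.071 = 705,633.80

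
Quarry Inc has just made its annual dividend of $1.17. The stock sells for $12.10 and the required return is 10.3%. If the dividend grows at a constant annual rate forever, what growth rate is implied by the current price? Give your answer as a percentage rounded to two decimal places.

0.57%

P = D₀(1+g)/(r−g) ⇒ P(r−g) = D₀(1+g) ⇒ g(P+D₀) = P·r − D₀
g = (P·r − D₀)/(P + D₀) = ($12.10×0.103 − $1.17) / ($12.10 + $1.17) = 0.005750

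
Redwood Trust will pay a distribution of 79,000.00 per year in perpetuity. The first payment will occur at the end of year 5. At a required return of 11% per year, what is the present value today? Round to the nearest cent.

473088.61

Value at end of year 4: C / r = 79,000.00 / 0.11 = 718,181.8182
Discount to today: PV = 718,181.8182 / (1 + 0.11)^4 = 718,181.8182 / 1.518070 = 473,088.61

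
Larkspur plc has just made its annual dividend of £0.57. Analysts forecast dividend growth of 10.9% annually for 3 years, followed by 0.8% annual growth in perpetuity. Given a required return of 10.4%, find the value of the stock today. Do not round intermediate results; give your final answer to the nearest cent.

£7.79

D_1 = 0.63213
D_2 = 0.70103
D_3 = 0.77744
Terminal value at year 3: TV = D_3×(1+g_2)/(r−g_2) = 0.78366/0.096 = 8.16317
P_0 = D_1/(1+r)^1 + D_2/(1+r)^2 + D_3/(1+r)^3 + TV/(1+r)^3
    = 0.57258 + 0.57517 + 0.57778 + 6.06669 = 7.79222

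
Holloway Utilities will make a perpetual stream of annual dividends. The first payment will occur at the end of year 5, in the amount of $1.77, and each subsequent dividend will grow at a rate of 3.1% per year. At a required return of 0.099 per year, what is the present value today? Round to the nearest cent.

Value at end of year 4: C₁ / (r − g) = $1.77 / (0.099 − 0.031) = $26.0294
Discount to today: PV = $26.0294 / (1 + 0.099)^4 = $26.0294 / 1.458783 = $17.84

$17.84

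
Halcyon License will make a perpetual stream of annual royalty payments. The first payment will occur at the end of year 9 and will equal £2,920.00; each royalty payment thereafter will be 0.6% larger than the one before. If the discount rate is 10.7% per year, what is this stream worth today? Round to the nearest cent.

Value at end of year 8: C₁ / (r − g) = £2,920.00 / (0.107 − 0.006) = £28,910.8911
Discount to today: PV = £28,910.8911 / (1 + 0.107)^8 = £28,910.8911 / 2.255179 = £12,819.78

£12819.78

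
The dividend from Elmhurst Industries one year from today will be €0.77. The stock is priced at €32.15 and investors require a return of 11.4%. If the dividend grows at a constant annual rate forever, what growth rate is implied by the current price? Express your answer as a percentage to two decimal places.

P = D₁/(r−g) ⇒ g = r − D₁/P = 0.114 − €0.77/€32.15 = 0.090050

9.00%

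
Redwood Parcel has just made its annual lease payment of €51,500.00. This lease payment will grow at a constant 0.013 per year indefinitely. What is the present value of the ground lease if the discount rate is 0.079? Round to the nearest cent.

€790446.97

D₁ = D₀ × (1 + g) = €51,500.00 × 1.013 = €52,169.5000
Growing perpetuity: P = D₁ / (r − g) = €52,169.5000 / (0.079 − 0.013) = €790,446.97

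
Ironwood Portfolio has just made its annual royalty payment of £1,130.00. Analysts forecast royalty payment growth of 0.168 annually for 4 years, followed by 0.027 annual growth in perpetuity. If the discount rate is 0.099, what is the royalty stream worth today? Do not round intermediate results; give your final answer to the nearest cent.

£25838.92

D_1 = 1319.84000
D_2 = 1541.57312
D_3 = 1800.55740
D_4 = 2103.05105
Terminal value at year 4: TV = D_4×(1+g_2)/(r−g_2) = 2159.83343/0.072 = 29997.68648
P_0 = D_1/(1+r)^1 + D_2/(1+r)^2 + D_3/(1+r)^3 + D_4/(1+r)^4 + TV/(1+r)^4
    = 1200.94631 + 1276.34695 + 1356.48156 + 1441.64737 + 20563.49794 = 25838.92014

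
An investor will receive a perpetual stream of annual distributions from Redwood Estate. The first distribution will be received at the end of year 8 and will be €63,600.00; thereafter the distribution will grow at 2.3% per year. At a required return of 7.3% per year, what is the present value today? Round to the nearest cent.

Value at end of year 7: C₁ / (r − g) = €63,600.00 / (0.073 − 0.023) = €1,272,000.0000
Discount to today: PV = €1,272,000.0000 / (1 + 0.073)^7 = €1,272,000.0000 / 1.637563 = €776,763.94

€776763.94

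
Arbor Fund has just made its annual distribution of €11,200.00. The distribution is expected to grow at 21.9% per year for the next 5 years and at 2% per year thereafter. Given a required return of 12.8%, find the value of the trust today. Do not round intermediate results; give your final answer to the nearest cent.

€227009.80

D_1 = 13652.80000
D_2 = 16642.76320
D_3 = 20287.52834
D_4 = 24730.49705
D_5 = 30146.47590
Terminal value at year 5: TV = D_5×(1+g_2)/(r−g_2) = 30749.40542/0.108 = 284716.71684
P_0 = D_1/(1+r)^1 + D_2/(1+r)^2 + D_3/(1+r)^3 + D_4/(1+r)^4 + D_5/(1+r)^5 + TV/(1+r)^5
    = 12103.54610 + 13079.98466 + 14135.19619 + 15275.53560 + 16507.87047 + 155907.66556 = 227009.79857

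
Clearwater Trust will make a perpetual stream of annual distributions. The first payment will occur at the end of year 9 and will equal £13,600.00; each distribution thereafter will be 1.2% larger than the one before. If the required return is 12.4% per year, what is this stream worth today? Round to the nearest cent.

£47663.99

Value at end of year 8: C₁ / (r − g) = £13,600.00 / (0.124 − 0.012) = £121,428.5714
Discount to today: PV = £121,428.5714 / (1 + 0.124)^8 = £121,428.5714 / 2.547596 = £47,663.99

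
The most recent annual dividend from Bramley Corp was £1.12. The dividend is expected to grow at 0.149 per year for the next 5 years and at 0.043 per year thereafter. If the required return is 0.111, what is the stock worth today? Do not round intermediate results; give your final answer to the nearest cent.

£26.53

D_1 = 1.28688
D_2 = 1.47863
D_3 = 1.69894
D_4 = 1.95208
D_5 = 2.24294
Terminal value at year 5: TV = D_5×(1+g_2)/(r−g_2) = 2.33939/0.068 = 34.40278
P_0 = D_1/(1+r)^1 + D_2/(1+r)^2 + D_3/(1+r)^3 + D_4/(1+r)^4 + D_5/(1+r)^5 + TV/(1+r)^5
    = 1.15831 + 1.19793 + 1.23890 + 1.28127 + 1.32510 + 20.32466 = 26.52616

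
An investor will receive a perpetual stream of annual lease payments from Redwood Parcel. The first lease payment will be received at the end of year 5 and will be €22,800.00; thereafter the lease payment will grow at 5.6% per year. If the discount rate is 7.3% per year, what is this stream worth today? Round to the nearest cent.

€1011782.21

Value at end of year 4: C₁ / (r − g) = €22,800.00 / (0.073 − 0.056) = €1,341,176.4706
Discount to today: PV = €1,341,176.4706 / (1 + 0.073)^4 = €1,341,176.4706 / 1.325558 = €1,011,782.21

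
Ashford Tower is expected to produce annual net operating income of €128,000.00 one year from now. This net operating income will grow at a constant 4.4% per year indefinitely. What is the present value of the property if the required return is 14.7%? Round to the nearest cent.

€1242718.45

Growing perpetuity: P = D₁ / (r − g) = €128,000.0000 / (0.147 − 0.044) = €1,242,718.45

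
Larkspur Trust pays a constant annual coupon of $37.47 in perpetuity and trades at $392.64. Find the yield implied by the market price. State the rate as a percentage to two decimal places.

P = C/r ⇒ r = C/P = $37.47/$392.64 = 0.095431

9.54%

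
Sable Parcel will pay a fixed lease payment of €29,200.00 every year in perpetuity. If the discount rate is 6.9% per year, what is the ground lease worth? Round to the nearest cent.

Level perpetuity: PV = C / r = €29,200.00 / 0.069 = €423,188.41

€423188.41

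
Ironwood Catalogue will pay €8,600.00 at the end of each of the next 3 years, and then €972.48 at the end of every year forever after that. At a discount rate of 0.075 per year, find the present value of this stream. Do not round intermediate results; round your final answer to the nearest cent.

PV of 3-year annuity: €8,600.00 × [1 − (1+0.075)^−3] / 0.075 = 22364.52136
Perpetuity value at year 3: €972.48 / 0.075 = 12966.40000
PV of perpetuity: 12966.40000 / (1+0.075)^3 = 10437.44073
Total PV = 22364.52136 + 10437.44073 = 32801.96209

€32801.96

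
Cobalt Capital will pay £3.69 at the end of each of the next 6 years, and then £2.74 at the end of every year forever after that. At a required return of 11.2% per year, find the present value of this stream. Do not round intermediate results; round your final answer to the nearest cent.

PV of 6-year annuity: £3.69 × [1 − (1+0.112)^−6] / 0.112 = 15.52115
Perpetuity value at year 6: £2.74 / 0.112 = 24.46429
PV of perpetuity: 24.46429 / (1+0.112)^6 = 12.93909
Total PV = 15.52115 + 12.93909 = 28.46025

£28.46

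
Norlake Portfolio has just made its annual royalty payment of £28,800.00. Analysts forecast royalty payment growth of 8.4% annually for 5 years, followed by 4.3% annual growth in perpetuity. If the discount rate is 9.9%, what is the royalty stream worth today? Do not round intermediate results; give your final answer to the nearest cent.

D_1 = 31219.20000
D_2 = 33841.61280
D_3 = 36684.30828
D_4 = 39765.79017
D_5 = 43106.11654
Terminal value at year 5: TV = D_5×(1+g_2)/(r−g_2) = 44959.67956/0.056 = 802851.42064
P_0 = D_1/(1+r)^1 + D_2/(1+r)^2 + D_3/(1+r)^3 + D_4/(1+r)^4 + D_5/(1+r)^5 + TV/(1+r)^5
    = 28406.91538 + 28019.19588 + 27636.76827 + 27259.56033 + 26887.50082 + 500779.70279 = 638989.64347

£638989.64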